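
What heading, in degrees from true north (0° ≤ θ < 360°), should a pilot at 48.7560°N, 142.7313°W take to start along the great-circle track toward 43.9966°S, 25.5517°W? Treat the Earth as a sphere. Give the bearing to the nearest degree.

Δλ = -25.5517 − -142.7313 = 117.1796°.
θ = atan2( sin Δλ · cos φ₂ , cos φ₁ · sin φ₂ − sin φ₁ · cos φ₂ · cos Δλ )
  = atan2(0.63995, -0.21086) = 108.237° → normalised to [0°, 360°): 108.237°.

108°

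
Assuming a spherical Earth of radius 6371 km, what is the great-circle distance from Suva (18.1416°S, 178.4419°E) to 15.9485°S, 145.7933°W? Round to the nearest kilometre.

Δλ = -145.7933 − 178.4419 = -324.2352°; wrapped into (−180°, 180°]: 35.7648°.
Δφ = -15.9485 − -18.1416 = 2.1931°.
a = sin²(Δφ/2) + cos φ₁ · cos φ₂ · sin²(Δλ/2) = 0.086519.
c = 2·atan2(√a, √(1−a)) = 0.59711 rad → d = 6371·c ≈ 3804.21 km.

3804 km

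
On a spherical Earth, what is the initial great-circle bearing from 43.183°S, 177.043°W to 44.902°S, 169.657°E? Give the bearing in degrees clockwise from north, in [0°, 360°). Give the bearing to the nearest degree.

Δλ = 169.657 − -177.043 = 346.700°; wrapped into (−180°, 180°]: -13.300°.
θ = atan2( sin Δλ · cos φ₂ , cos φ₁ · sin φ₂ − sin φ₁ · cos φ₂ · cos Δλ )
  = atan2(-0.16295, -0.04300) = -104.782° → normalised to [0°, 360°): 255.218°.

255°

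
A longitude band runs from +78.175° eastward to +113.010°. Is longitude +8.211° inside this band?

No

Band width going east from +78.175° to +113.010°: ((113.010 − 78.175) mod 360) = 34.835°.
Offset of +8.211° east of the west edge: ((8.211 − 78.175) mod 360) = 290.036°.
290.036° > 34.835° ⇒ outside.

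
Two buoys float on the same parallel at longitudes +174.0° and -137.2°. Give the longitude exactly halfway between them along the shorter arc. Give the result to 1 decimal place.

-161.6°

Signed shortest Δλ from +174.0° to -137.2° is +48.8°.
Midpoint longitude = +174.0° + (+48.8°)/2 = +174.0° + 24.4° = +198.4°.
Normalise into (−180°, 180°]: -161.6°.
(The naïve average (+174.0 + -137.2)/2 = 18.4° is on the wrong side of the globe.)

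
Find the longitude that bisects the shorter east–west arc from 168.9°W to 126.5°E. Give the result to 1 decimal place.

Signed shortest Δλ from -168.9° to +126.5° is -64.6°.
Midpoint longitude = -168.9° + (-64.6°)/2 = -168.9° − 32.3° = -201.2°.
Normalise into (−180°, 180°]: +158.8°.
(The naïve average (-168.9 + +126.5)/2 = -21.2° is on the wrong side of the globe.)

158.8°E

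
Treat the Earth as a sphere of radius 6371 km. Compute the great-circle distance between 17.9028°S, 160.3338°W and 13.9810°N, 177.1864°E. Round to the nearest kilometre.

4318 km

Δλ = 177.1864 − -160.3338 = 337.5202°; wrapped into (−180°, 180°]: -22.4798°.
Δφ = 13.9810 − -17.9028 = 31.8838°.
a = sin²(Δφ/2) + cos φ₁ · cos φ₂ · sin²(Δλ/2) = 0.110522.
c = 2·atan2(√a, √(1−a)) = 0.67780 rad → d = 6371·c ≈ 4318.24 km.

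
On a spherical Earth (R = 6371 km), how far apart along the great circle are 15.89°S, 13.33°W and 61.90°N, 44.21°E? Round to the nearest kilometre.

Δλ = 44.21 − -13.33 = 57.54°.
Δφ = 61.90 − -15.89 = 77.79°.
a = sin²(Δφ/2) + cos φ₁ · cos φ₂ · sin²(Δλ/2) = 0.499191.
c = 2·atan2(√a, √(1−a)) = 1.56918 rad → d = 6371·c ≈ 9997.23 km.

9997 km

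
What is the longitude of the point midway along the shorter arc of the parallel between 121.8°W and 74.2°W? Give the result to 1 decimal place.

Signed shortest Δλ from -121.8° to -74.2° is +47.6°.
Midpoint longitude = -121.8° + (+47.6°)/2 = -121.8° + 23.8° = -98.0°.

98.0°W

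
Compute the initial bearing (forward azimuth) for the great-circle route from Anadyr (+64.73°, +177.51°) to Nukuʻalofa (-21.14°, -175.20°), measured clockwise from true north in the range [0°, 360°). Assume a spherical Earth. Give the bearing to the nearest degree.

Δλ = -175.20 − 177.51 = -352.71°; wrapped into (−180°, 180°]: 7.29°.
θ = atan2( sin Δλ · cos φ₂ , cos φ₁ · sin φ₂ − sin φ₁ · cos φ₂ · cos Δλ )
  = atan2(0.11835, -0.99059) = 173.187° → normalised to [0°, 360°): 173.187°.

173°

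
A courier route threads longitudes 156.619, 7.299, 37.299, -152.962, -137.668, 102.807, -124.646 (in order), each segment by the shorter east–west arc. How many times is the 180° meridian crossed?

3

Leg 1: +156.619° → +7.299°, shortest Δλ = -149.32° (west) — does not cross 180°.
Leg 2: +7.299° → +37.299°, shortest Δλ = 30.0° (east) — does not cross 180°.
Leg 3: +37.299° → -152.962°, shortest Δλ = 169.739° (east) — crosses 180°.
Leg 4: -152.962° → -137.668°, shortest Δλ = 15.294° (east) — does not cross 180°.
Leg 5: -137.668° → +102.807°, shortest Δλ = -119.525° (west) — crosses 180°.
Leg 6: +102.807° → -124.646°, shortest Δλ = 132.547° (east) — crosses 180°.
Total crossings: 3.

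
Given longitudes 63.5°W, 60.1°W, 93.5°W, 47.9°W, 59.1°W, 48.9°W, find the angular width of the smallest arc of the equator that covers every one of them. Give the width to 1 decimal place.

Sort the longitudes: -93.5°, -63.5°, -60.1°, -59.1°, -48.9°, -47.9°.
Eastward gaps between consecutive values (wrapping around): 30.0°, 3.4°, 1.0°, 10.2°, 1.0°, 314.4°.
Largest gap = 314.4° ⇒ minimal covering band is its complement: 360° − 314.4° = 45.6°.
Band runs from -93.5° eastward to -47.9°.

45.6°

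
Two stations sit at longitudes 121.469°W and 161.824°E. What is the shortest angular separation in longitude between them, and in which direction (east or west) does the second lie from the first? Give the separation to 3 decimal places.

Raw difference: 161.824 − -121.469 = 283.293°.
Normalise into (−180°, 180°]: 283.293° − 360° = -76.707°.
Negative ⇒ the second point lies to the west; separation 76.707°.

76.707° west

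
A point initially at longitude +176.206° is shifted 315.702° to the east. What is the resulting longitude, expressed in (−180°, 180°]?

Start at +176.206°; shift +315.702° → +491.908°.
+491.908° lies outside (−180°, 180°]; subtract 360° → +131.908°.

+131.908°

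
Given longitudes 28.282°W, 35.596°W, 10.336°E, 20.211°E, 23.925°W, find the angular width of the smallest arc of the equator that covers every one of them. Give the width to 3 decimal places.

Sort the longitudes: -35.596°, -28.282°, -23.925°, +10.336°, +20.211°.
Eastward gaps between consecutive values (wrapping around): 7.314°, 4.357°, 34.261°, 9.875°, 304.193°.
Largest gap = 304.193° ⇒ minimal covering band is its complement: 360° − 304.193° = 55.807°.
Band runs from -35.596° eastward to +20.211°.

55.807°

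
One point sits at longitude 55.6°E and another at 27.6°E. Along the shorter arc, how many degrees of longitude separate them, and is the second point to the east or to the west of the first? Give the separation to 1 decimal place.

Raw difference: 27.6 − 55.6 = -28.0°.
Normalise into (−180°, 180°]: -28.0° stays -28.0°.
Negative ⇒ the second point lies to the west; separation 28.0°.

28.0° west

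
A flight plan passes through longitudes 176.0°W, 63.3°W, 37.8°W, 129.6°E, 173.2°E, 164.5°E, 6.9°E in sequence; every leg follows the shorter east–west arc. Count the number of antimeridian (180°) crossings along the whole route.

Leg 1: -176.0° → -63.3°, shortest Δλ = 112.7° (east) — does not cross 180°.
Leg 2: -63.3° → -37.8°, shortest Δλ = 25.5° (east) — does not cross 180°.
Leg 3: -37.8° → +129.6°, shortest Δλ = 167.4° (east) — does not cross 180°.
Leg 4: +129.6° → +173.2°, shortest Δλ = 43.6° (east) — does not cross 180°.
Leg 5: +173.2° → +164.5°, shortest Δλ = -8.7° (west) — does not cross 180°.
Leg 6: +164.5° → +6.9°, shortest Δλ = -157.6° (west) — does not cross 180°.
Total crossings: 0.

0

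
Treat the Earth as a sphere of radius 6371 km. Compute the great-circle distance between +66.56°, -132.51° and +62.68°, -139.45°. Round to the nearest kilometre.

543 km

Δλ = -139.45 − -132.51 = -6.94°.
Δφ = 62.68 − 66.56 = -3.88°.
a = sin²(Δφ/2) + cos φ₁ · cos φ₂ · sin²(Δλ/2) = 0.001815.
c = 2·atan2(√a, √(1−a)) = 0.08523 rad → d = 6371·c ≈ 542.99 km.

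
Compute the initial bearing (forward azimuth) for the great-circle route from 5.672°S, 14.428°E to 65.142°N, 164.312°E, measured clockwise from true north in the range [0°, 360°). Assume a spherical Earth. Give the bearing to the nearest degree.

Δλ = 164.312 − 14.428 = 149.884°.
θ = atan2( sin Δλ · cos φ₂ , cos φ₁ · sin φ₂ − sin φ₁ · cos φ₂ · cos Δλ )
  = atan2(0.21092, 0.86697) = 13.674° → normalised to [0°, 360°): 13.674°.

14°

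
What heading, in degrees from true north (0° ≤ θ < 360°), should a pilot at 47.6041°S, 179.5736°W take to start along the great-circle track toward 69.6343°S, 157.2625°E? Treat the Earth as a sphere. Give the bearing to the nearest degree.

Δλ = 157.2625 − -179.5736 = 336.8361°; wrapped into (−180°, 180°]: -23.1639°.
θ = atan2( sin Δλ · cos φ₂ , cos φ₁ · sin φ₂ − sin φ₁ · cos φ₂ · cos Δλ )
  = atan2(-0.13689, -0.39581) = -160.922° → normalised to [0°, 360°): 199.078°.

199°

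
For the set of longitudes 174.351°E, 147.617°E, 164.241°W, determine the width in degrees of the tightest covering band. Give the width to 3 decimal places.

48.142°

Sort the longitudes: -164.241°, +147.617°, +174.351°.
Eastward gaps between consecutive values (wrapping around): 311.858°, 26.734°, 21.408°.
Largest gap = 311.858° ⇒ minimal covering band is its complement: 360° − 311.858° = 48.142°.
Band runs from +147.617° eastward to -164.241°, crossing the antimeridian.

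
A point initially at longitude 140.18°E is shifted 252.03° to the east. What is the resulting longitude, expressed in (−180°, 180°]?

Start at +140.18°; shift +252.03° → +392.21°.
+392.21° lies outside (−180°, 180°]; subtract 360° → +32.21°.

32.21°E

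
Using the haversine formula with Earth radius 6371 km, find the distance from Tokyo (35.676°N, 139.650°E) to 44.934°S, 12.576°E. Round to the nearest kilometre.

Δλ = 12.576 − 139.650 = -127.074°.
Δφ = -44.934 − 35.676 = -80.610°.
a = sin²(Δφ/2) + cos φ₁ · cos φ₂ · sin²(Δλ/2) = 0.879293.
c = 2·atan2(√a, √(1−a)) = 2.43194 rad → d = 6371·c ≈ 15493.86 km.

15494 km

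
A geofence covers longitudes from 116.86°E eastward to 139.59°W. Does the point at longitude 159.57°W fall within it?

Yes

Band width going east from +116.86° to -139.59°: ((-139.59 − 116.86) mod 360) = 103.55°.
Offset of -159.57° east of the west edge: ((-159.57 − 116.86) mod 360) = 83.57°.
83.57° ≤ 103.55° ⇒ inside.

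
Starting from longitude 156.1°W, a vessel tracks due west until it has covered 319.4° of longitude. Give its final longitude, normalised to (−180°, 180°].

115.5°W

Start at -156.1°; shift −319.4° → -475.5°.
-475.5° lies outside (−180°, 180°]; add 360° → -115.5°.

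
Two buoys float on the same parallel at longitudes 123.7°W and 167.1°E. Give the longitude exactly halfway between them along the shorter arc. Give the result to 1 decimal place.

158.3°W

Signed shortest Δλ from -123.7° to +167.1° is -69.2°.
Midpoint longitude = -123.7° + (-69.2°)/2 = -123.7° − 34.6° = -158.3°.
(The naïve average (-123.7 + +167.1)/2 = 21.7° is on the wrong side of the globe.)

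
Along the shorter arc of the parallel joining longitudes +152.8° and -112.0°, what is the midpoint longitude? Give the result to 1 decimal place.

Signed shortest Δλ from +152.8° to -112.0° is +95.2°.
Midpoint longitude = +152.8° + (+95.2°)/2 = +152.8° + 47.6° = +200.4°.
Normalise into (−180°, 180°]: -159.6°.
(The naïve average (+152.8 + -112.0)/2 = 20.4° is on the wrong side of the globe.)

-159.6°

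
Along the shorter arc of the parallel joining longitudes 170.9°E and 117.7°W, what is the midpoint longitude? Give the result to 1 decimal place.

153.4°W

Signed shortest Δλ from +170.9° to -117.7° is +71.4°.
Midpoint longitude = +170.9° + (+71.4°)/2 = +170.9° + 35.7° = +206.6°.
Normalise into (−180°, 180°]: -153.4°.
(The naïve average (+170.9 + -117.7)/2 = 26.6° is on the wrong side of the globe.)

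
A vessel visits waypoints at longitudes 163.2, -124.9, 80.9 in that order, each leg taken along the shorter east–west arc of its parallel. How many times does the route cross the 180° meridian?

Leg 1: +163.2° → -124.9°, shortest Δλ = 71.9° (east) — crosses 180°.
Leg 2: -124.9° → +80.9°, shortest Δλ = -154.2° (west) — crosses 180°.
Total crossings: 2.

2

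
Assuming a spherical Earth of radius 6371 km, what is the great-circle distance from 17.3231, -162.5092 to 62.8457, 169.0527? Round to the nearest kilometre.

Δλ = 169.0527 − -162.5092 = 331.5619°; wrapped into (−180°, 180°]: -28.4381°.
Δφ = 62.8457 − 17.3231 = 45.5226°.
a = sin²(Δφ/2) + cos φ₁ · cos φ₂ · sin²(Δλ/2) = 0.175973.
c = 2·atan2(√a, √(1−a)) = 0.86577 rad → d = 6371·c ≈ 5515.82 km.

5516 km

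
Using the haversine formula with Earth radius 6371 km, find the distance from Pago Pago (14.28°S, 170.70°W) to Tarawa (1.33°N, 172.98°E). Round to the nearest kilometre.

2499 km

Δλ = 172.98 − -170.70 = 343.68°; wrapped into (−180°, 180°]: -16.32°.
Δφ = 1.33 − -14.28 = 15.61°.
a = sin²(Δφ/2) + cos φ₁ · cos φ₂ · sin²(Δλ/2) = 0.037961.
c = 2·atan2(√a, √(1−a)) = 0.39218 rad → d = 6371·c ≈ 2498.57 km.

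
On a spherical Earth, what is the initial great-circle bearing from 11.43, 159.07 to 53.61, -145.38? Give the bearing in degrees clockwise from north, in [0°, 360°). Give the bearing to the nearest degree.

Δλ = -145.38 − 159.07 = -304.45°; wrapped into (−180°, 180°]: 55.55°.
θ = atan2( sin Δλ · cos φ₂ , cos φ₁ · sin φ₂ − sin φ₁ · cos φ₂ · cos Δλ )
  = atan2(0.48923, 0.72252) = 34.102° → normalised to [0°, 360°): 34.102°.

34°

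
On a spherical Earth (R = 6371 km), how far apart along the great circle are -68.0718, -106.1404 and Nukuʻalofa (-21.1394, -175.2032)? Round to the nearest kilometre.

6969 km

Δλ = -175.2032 − -106.1404 = -69.0628°.
Δφ = -21.1394 − -68.0718 = 46.9324°.
a = sin²(Δφ/2) + cos φ₁ · cos φ₂ · sin²(Δλ/2) = 0.270492.
c = 2·atan2(√a, √(1−a)) = 1.09391 rad → d = 6371·c ≈ 6969.30 km.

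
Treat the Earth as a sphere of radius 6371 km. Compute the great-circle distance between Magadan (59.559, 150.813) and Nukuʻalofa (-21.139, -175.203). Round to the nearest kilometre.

Δλ = -175.203 − 150.813 = -326.016°; wrapped into (−180°, 180°]: 33.984°.
Δφ = -21.139 − 59.559 = -80.698°.
a = sin²(Δφ/2) + cos φ₁ · cos φ₂ · sin²(Δλ/2) = 0.459539.
c = 2·atan2(√a, √(1−a)) = 1.48979 rad → d = 6371·c ≈ 9491.42 km.

9491 km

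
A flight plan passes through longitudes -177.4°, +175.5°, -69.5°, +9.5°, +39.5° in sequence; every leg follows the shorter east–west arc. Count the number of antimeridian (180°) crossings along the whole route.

2

Leg 1: -177.4° → +175.5°, shortest Δλ = -7.1° (west) — crosses 180°.
Leg 2: +175.5° → -69.5°, shortest Δλ = 115.0° (east) — crosses 180°.
Leg 3: -69.5° → +9.5°, shortest Δλ = 79.0° (east) — does not cross 180°.
Leg 4: +9.5° → +39.5°, shortest Δλ = 30.0° (east) — does not cross 180°.
Total crossings: 2.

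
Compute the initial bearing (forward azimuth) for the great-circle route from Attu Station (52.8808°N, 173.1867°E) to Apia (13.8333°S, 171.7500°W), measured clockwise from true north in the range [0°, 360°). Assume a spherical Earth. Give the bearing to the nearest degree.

164°

Δλ = -171.7500 − 173.1867 = -344.9367°; wrapped into (−180°, 180°]: 15.0633°.
θ = atan2( sin Δλ · cos φ₂ , cos φ₁ · sin φ₂ − sin φ₁ · cos φ₂ · cos Δλ )
  = atan2(0.25235, -0.89194) = 164.203° → normalised to [0°, 360°): 164.203°.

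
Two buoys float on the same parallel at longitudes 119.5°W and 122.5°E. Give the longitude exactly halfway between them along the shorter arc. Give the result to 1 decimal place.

178.5°W

Signed shortest Δλ from -119.5° to +122.5° is -118.0°.
Midpoint longitude = -119.5° + (-118.0°)/2 = -119.5° − 59.0° = -178.5°.
(The naïve average (-119.5 + +122.5)/2 = 1.5° is on the wrong side of the globe.)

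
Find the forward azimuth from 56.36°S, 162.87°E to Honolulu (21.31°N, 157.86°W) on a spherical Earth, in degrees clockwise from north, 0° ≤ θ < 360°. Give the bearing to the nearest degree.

Δλ = -157.86 − 162.87 = -320.73°; wrapped into (−180°, 180°]: 39.27°.
θ = atan2( sin Δλ · cos φ₂ , cos φ₁ · sin φ₂ − sin φ₁ · cos φ₂ · cos Δλ )
  = atan2(0.58970, 0.80178) = 36.334° → normalised to [0°, 360°): 36.334°.

36°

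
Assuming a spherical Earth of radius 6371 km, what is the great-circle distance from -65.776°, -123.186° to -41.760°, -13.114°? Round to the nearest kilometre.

Δλ = -13.114 − -123.186 = 110.072°.
Δφ = -41.760 − -65.776 = 24.016°.
a = sin²(Δφ/2) + cos φ₁ · cos φ₂ · sin²(Δλ/2) = 0.248836.
c = 2·atan2(√a, √(1−a)) = 1.04451 rad → d = 6371·c ≈ 6654.56 km.

6655 km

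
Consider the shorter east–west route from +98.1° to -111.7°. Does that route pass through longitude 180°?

Naïve |-111.7 − 98.1| = 209.8° > 180°, so the shorter arc goes the other way round — across 180°.
Signed shortest Δλ = ((-111.7 − 98.1 + 180) mod 360) − 180 = 150.2°.
Going east by 150.2° from +98.1° passes through 180° before reaching -111.7°.

Yes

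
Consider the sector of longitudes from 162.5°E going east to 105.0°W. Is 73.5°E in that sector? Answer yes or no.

Band width going east from +162.5° to -105.0°: ((-105.0 − 162.5) mod 360) = 92.5°.
Offset of +73.5° east of the west edge: ((73.5 − 162.5) mod 360) = 271.0°.
271.0° > 92.5° ⇒ outside.

No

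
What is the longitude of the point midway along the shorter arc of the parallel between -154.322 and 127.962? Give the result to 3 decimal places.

Signed shortest Δλ from -154.322° to +127.962° is -77.716°.
Midpoint longitude = -154.322° + (-77.716°)/2 = -154.322° − 38.858° = -193.180°.
Normalise into (−180°, 180°]: +166.820°.
(The naïve average (-154.322 + +127.962)/2 = -13.18° is on the wrong side of the globe.)

+166.820°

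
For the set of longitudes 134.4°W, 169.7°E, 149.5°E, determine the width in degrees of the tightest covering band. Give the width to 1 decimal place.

Sort the longitudes: -134.4°, +149.5°, +169.7°.
Eastward gaps between consecutive values (wrapping around): 283.9°, 20.2°, 55.9°.
Largest gap = 283.9° ⇒ minimal covering band is its complement: 360° − 283.9° = 76.1°.
Band runs from +149.5° eastward to -134.4°, crossing the antimeridian.

76.1°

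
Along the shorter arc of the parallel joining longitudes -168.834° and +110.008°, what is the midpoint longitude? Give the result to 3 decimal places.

+150.587°

Signed shortest Δλ from -168.834° to +110.008° is -81.158°.
Midpoint longitude = -168.834° + (-81.158°)/2 = -168.834° − 40.579° = -209.413°.
Normalise into (−180°, 180°]: +150.587°.
(The naïve average (-168.834 + +110.008)/2 = -29.413° is on the wrong side of the globe.)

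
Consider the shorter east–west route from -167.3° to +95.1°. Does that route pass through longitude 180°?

Yes

Naïve |95.1 − -167.3| = 262.4° > 180°, so the shorter arc goes the other way round — across 180°.
Signed shortest Δλ = ((95.1 − -167.3 + 180) mod 360) − 180 = -97.6°.
Going west by 97.6° from -167.3° passes through 180° before reaching +95.1°.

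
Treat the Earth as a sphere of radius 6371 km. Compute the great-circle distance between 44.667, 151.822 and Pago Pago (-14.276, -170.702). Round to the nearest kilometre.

Δλ = -170.702 − 151.822 = -322.524°; wrapped into (−180°, 180°]: 37.476°.
Δφ = -14.276 − 44.667 = -58.943°.
a = sin²(Δφ/2) + cos φ₁ · cos φ₂ · sin²(Δλ/2) = 0.313182.
c = 2·atan2(√a, √(1−a)) = 1.18787 rad → d = 6371·c ≈ 7567.92 km.

7568 km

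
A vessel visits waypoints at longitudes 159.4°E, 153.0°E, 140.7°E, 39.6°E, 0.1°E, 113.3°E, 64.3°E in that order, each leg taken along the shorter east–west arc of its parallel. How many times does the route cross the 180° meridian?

Leg 1: +159.4° → +153.0°, shortest Δλ = -6.4° (west) — does not cross 180°.
Leg 2: +153.0° → +140.7°, shortest Δλ = -12.3° (west) — does not cross 180°.
Leg 3: +140.7° → +39.6°, shortest Δλ = -101.1° (west) — does not cross 180°.
Leg 4: +39.6° → +0.1°, shortest Δλ = -39.5° (west) — does not cross 180°.
Leg 5: +0.1° → +113.3°, shortest Δλ = 113.2° (east) — does not cross 180°.
Leg 6: +113.3° → +64.3°, shortest Δλ = -49.0° (west) — does not cross 180°.
Total crossings: 0.

0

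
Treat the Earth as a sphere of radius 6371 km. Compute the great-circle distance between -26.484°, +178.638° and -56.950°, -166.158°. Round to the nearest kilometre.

Δλ = -166.158 − 178.638 = -344.796°; wrapped into (−180°, 180°]: 15.204°.
Δφ = -56.950 − -26.484 = -30.466°.
a = sin²(Δφ/2) + cos φ₁ · cos φ₂ · sin²(Δλ/2) = 0.077578.
c = 2·atan2(√a, √(1−a)) = 0.56452 rad → d = 6371·c ≈ 3596.57 km.

3597 km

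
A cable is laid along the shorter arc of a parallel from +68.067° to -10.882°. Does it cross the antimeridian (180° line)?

Signed shortest Δλ = ((-10.882 − 68.067 + 180) mod 360) − 180 = -78.949°.
Going west by 78.949° from +68.067° reaches -10.882° without touching 180°.

No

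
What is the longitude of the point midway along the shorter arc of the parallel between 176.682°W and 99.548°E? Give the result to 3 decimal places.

Signed shortest Δλ from -176.682° to +99.548° is -83.770°.
Midpoint longitude = -176.682° + (-83.770°)/2 = -176.682° − 41.885° = -218.567°.
Normalise into (−180°, 180°]: +141.433°.
(The naïve average (-176.682 + +99.548)/2 = -38.567° is on the wrong side of the globe.)

141.433°E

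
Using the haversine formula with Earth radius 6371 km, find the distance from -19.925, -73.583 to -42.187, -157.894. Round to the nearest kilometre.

8080 km

Δλ = -157.894 − -73.583 = -84.311°.
Δφ = -42.187 − -19.925 = -22.262°.
a = sin²(Δφ/2) + cos φ₁ · cos φ₂ · sin²(Δλ/2) = 0.351044.
c = 2·atan2(√a, √(1−a)) = 1.26829 rad → d = 6371·c ≈ 8080.29 km.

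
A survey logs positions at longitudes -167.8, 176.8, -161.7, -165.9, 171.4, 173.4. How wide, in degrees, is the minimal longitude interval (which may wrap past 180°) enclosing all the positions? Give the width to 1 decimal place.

Sort the longitudes: -167.8°, -165.9°, -161.7°, +171.4°, +173.4°, +176.8°.
Eastward gaps between consecutive values (wrapping around): 1.9°, 4.2°, 333.1°, 2.0°, 3.4°, 15.4°.
Largest gap = 333.1° ⇒ minimal covering band is its complement: 360° − 333.1° = 26.9°.
Band runs from +171.4° eastward to -161.7°, crossing the antimeridian.

26.9°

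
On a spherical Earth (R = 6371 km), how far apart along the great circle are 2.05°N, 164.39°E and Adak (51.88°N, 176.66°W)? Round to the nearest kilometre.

Δλ = -176.66 − 164.39 = -341.05°; wrapped into (−180°, 180°]: 18.95°.
Δφ = 51.88 − 2.05 = 49.83°.
a = sin²(Δφ/2) + cos φ₁ · cos φ₂ · sin²(Δλ/2) = 0.194189.
c = 2·atan2(√a, √(1−a)) = 0.91269 rad → d = 6371·c ≈ 5814.73 km.

5815 km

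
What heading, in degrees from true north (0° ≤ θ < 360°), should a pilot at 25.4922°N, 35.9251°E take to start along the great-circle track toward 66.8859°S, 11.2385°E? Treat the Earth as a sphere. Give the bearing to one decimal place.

189.5°

Δλ = 11.2385 − 35.9251 = -24.6866°.
θ = atan2( sin Δλ · cos φ₂ , cos φ₁ · sin φ₂ − sin φ₁ · cos φ₂ · cos Δλ )
  = atan2(-0.16396, -0.98370) = -170.537° → normalised to [0°, 360°): 189.463°.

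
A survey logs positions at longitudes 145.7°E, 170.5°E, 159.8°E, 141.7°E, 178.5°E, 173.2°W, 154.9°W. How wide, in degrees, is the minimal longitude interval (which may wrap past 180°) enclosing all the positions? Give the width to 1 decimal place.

Sort the longitudes: -173.2°, -154.9°, +141.7°, +145.7°, +159.8°, +170.5°, +178.5°.
Eastward gaps between consecutive values (wrapping around): 18.3°, 296.6°, 4.0°, 14.1°, 10.7°, 8.0°, 8.3°.
Largest gap = 296.6° ⇒ minimal covering band is its complement: 360° − 296.6° = 63.4°.
Band runs from +141.7° eastward to -154.9°, crossing the antimeridian.

63.4°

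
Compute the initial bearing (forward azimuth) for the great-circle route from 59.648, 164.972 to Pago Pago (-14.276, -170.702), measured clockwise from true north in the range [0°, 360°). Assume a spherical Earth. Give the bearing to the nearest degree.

Δλ = -170.702 − 164.972 = -335.674°; wrapped into (−180°, 180°]: 24.326°.
θ = atan2( sin Δλ · cos φ₂ , cos φ₁ · sin φ₂ − sin φ₁ · cos φ₂ · cos Δλ )
  = atan2(0.39921, -0.88665) = 155.761° → normalised to [0°, 360°): 155.761°.

156°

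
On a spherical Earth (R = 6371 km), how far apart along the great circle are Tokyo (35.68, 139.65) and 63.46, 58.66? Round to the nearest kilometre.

6076 km

Δλ = 58.66 − 139.65 = -80.99°.
Δφ = 63.46 − 35.68 = 27.78°.
a = sin²(Δφ/2) + cos φ₁ · cos φ₂ · sin²(Δλ/2) = 0.210682.
c = 2·atan2(√a, √(1−a)) = 0.95374 rad → d = 6371·c ≈ 6076.29 km.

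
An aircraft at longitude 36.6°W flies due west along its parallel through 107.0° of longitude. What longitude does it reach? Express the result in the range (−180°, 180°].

Start at -36.6°; shift −107.0° → -143.6°.
-143.6° already lies in (−180°, 180°].

143.6°W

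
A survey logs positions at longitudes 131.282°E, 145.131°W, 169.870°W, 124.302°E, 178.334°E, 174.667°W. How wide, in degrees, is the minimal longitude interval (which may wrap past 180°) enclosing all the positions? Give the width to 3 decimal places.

90.567°

Sort the longitudes: -174.667°, -169.870°, -145.131°, +124.302°, +131.282°, +178.334°.
Eastward gaps between consecutive values (wrapping around): 4.797°, 24.739°, 269.433°, 6.980°, 47.052°, 6.999°.
Largest gap = 269.433° ⇒ minimal covering band is its complement: 360° − 269.433° = 90.567°.
Band runs from +124.302° eastward to -145.131°, crossing the antimeridian.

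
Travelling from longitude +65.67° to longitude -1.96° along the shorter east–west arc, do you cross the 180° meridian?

No

Signed shortest Δλ = ((-1.96 − 65.67 + 180) mod 360) − 180 = -67.63°.
Going west by 67.63° from +65.67° reaches -1.96° without touching 180°.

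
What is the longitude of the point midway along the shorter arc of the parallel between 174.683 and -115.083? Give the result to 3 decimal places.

Signed shortest Δλ from +174.683° to -115.083° is +70.234°.
Midpoint longitude = +174.683° + (+70.234°)/2 = +174.683° + 35.117° = +209.800°.
Normalise into (−180°, 180°]: -150.200°.
(The naïve average (+174.683 + -115.083)/2 = 29.8° is on the wrong side of the globe.)

-150.200°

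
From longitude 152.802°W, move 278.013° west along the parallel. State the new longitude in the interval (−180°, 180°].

Start at -152.802°; shift −278.013° → -430.815°.
-430.815° lies outside (−180°, 180°]; add 360° → -70.815°.

70.815°W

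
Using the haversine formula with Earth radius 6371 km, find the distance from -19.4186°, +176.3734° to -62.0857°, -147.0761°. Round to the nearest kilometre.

5512 km

Δλ = -147.0761 − 176.3734 = -323.4495°; wrapped into (−180°, 180°]: 36.5505°.
Δφ = -62.0857 − -19.4186 = -42.6671°.
a = sin²(Δφ/2) + cos φ₁ · cos φ₂ · sin²(Δλ/2) = 0.175764.
c = 2·atan2(√a, √(1−a)) = 0.86522 rad → d = 6371·c ≈ 5512.33 km.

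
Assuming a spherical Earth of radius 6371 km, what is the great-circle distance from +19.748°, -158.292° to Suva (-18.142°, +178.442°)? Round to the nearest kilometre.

4919 km

Δλ = 178.442 − -158.292 = 336.734°; wrapped into (−180°, 180°]: -23.266°.
Δφ = -18.142 − 19.748 = -37.890°.
a = sin²(Δφ/2) + cos φ₁ · cos φ₂ · sin²(Δλ/2) = 0.141770.
c = 2·atan2(√a, √(1−a)) = 0.77208 rad → d = 6371·c ≈ 4918.94 km.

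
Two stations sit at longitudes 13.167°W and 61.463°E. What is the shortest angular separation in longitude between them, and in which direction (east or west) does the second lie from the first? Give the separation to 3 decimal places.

Raw difference: 61.463 − -13.167 = 74.63°.
Normalise into (−180°, 180°]: 74.63° stays 74.63°.
Positive ⇒ the second point lies to the east; separation 74.630°.

74.630° east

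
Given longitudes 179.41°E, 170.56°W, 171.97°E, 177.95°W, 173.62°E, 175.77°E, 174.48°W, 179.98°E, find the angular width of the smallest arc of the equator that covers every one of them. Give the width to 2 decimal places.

17.47°

Sort the longitudes: -177.95°, -174.48°, -170.56°, +171.97°, +173.62°, +175.77°, +179.41°, +179.98°.
Eastward gaps between consecutive values (wrapping around): 3.47°, 3.92°, 342.53°, 1.65°, 2.15°, 3.64°, 0.57°, 2.07°.
Largest gap = 342.53° ⇒ minimal covering band is its complement: 360° − 342.53° = 17.47°.
Band runs from +171.97° eastward to -170.56°, crossing the antimeridian.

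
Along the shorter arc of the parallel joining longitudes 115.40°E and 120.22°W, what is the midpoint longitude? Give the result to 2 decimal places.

Signed shortest Δλ from +115.40° to -120.22° is +124.38°.
Midpoint longitude = +115.40° + (+124.38°)/2 = +115.40° + 62.19° = +177.59°.
(The naïve average (+115.40 + -120.22)/2 = -2.41° is on the wrong side of the globe.)

177.59°E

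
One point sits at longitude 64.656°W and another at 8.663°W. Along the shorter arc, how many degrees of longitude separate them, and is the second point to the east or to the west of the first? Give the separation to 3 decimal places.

55.993° east

Raw difference: -8.663 − -64.656 = 55.993°.
Normalise into (−180°, 180°]: 55.993° stays 55.993°.
Positive ⇒ the second point lies to the east; separation 55.993°.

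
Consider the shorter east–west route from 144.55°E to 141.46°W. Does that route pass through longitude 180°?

Naïve |-141.46 − 144.55| = 286.01° > 180°, so the shorter arc goes the other way round — across 180°.
Signed shortest Δλ = ((-141.46 − 144.55 + 180) mod 360) − 180 = 73.99°.
Going east by 73.99° from +144.55° passes through 180° before reaching -141.46°.

Yes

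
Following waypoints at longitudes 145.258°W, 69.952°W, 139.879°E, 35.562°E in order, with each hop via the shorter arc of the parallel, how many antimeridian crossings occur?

1

Leg 1: -145.258° → -69.952°, shortest Δλ = 75.306° (east) — does not cross 180°.
Leg 2: -69.952° → +139.879°, shortest Δλ = -150.169° (west) — crosses 180°.
Leg 3: +139.879° → +35.562°, shortest Δλ = -104.317° (west) — does not cross 180°.
Total crossings: 1.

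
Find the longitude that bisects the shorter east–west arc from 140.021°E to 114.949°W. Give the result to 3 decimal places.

167.464°W

Signed shortest Δλ from +140.021° to -114.949° is +105.030°.
Midpoint longitude = +140.021° + (+105.030°)/2 = +140.021° + 52.515° = +192.536°.
Normalise into (−180°, 180°]: -167.464°.
(The naïve average (+140.021 + -114.949)/2 = 12.536° is on the wrong side of the globe.)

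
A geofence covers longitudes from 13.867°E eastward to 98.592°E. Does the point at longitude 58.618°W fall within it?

No

Band width going east from +13.867° to +98.592°: ((98.592 − 13.867) mod 360) = 84.725°.
Offset of -58.618° east of the west edge: ((-58.618 − 13.867) mod 360) = 287.515°.
287.515° > 84.725° ⇒ outside.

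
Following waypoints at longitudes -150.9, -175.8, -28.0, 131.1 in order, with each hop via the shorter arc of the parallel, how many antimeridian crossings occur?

0

Leg 1: -150.9° → -175.8°, shortest Δλ = -24.9° (west) — does not cross 180°.
Leg 2: -175.8° → -28.0°, shortest Δλ = 147.8° (east) — does not cross 180°.
Leg 3: -28.0° → +131.1°, shortest Δλ = 159.1° (east) — does not cross 180°.
Total crossings: 0.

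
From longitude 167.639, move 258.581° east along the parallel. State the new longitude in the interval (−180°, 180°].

+66.220°

Start at +167.639°; shift +258.581° → +426.220°.
+426.220° lies outside (−180°, 180°]; subtract 360° → +66.220°.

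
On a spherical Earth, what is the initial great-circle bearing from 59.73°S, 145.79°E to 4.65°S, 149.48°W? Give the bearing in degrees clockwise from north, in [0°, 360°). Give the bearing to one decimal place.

Δλ = -149.48 − 145.79 = -295.27°; wrapped into (−180°, 180°]: 64.73°.
θ = atan2( sin Δλ · cos φ₂ , cos φ₁ · sin φ₂ − sin φ₁ · cos φ₂ · cos Δλ )
  = atan2(0.90133, 0.32660) = 70.082° → normalised to [0°, 360°): 70.082°.

70.1°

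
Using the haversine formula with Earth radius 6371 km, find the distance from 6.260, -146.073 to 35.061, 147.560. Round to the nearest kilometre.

7463 km

Δλ = 147.560 − -146.073 = 293.633°; wrapped into (−180°, 180°]: -66.367°.
Δφ = 35.061 − 6.260 = 28.801°.
a = sin²(Δφ/2) + cos φ₁ · cos φ₂ · sin²(Δλ/2) = 0.305592.
c = 2·atan2(√a, √(1−a)) = 1.17145 rad → d = 6371·c ≈ 7463.31 km.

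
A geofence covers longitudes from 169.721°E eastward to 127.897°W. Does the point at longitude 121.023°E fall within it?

No

Band width going east from +169.721° to -127.897°: ((-127.897 − 169.721) mod 360) = 62.382°.
Offset of +121.023° east of the west edge: ((121.023 − 169.721) mod 360) = 311.302°.
311.302° > 62.382° ⇒ outside.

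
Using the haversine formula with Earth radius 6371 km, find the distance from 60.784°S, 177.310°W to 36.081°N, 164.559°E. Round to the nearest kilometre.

Δλ = 164.559 − -177.310 = 341.869°; wrapped into (−180°, 180°]: -18.131°.
Δφ = 36.081 − -60.784 = 96.865°.
a = sin²(Δφ/2) + cos φ₁ · cos φ₂ · sin²(Δλ/2) = 0.569559.
c = 2·atan2(√a, √(1−a)) = 1.71037 rad → d = 6371·c ≈ 10896.74 km.

10897 km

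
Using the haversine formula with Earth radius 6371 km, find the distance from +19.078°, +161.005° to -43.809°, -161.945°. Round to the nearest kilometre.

Δλ = -161.945 − 161.005 = -322.950°; wrapped into (−180°, 180°]: 37.050°.
Δφ = -43.809 − 19.078 = -62.887°.
a = sin²(Δφ/2) + cos φ₁ · cos φ₂ · sin²(Δλ/2) = 0.340972.
c = 2·atan2(√a, √(1−a)) = 1.24712 rad → d = 6371·c ≈ 7945.40 km.

7945 km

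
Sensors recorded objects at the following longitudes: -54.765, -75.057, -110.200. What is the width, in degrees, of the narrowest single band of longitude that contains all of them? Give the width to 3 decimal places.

55.435°

Sort the longitudes: -110.200°, -75.057°, -54.765°.
Eastward gaps between consecutive values (wrapping around): 35.143°, 20.292°, 304.565°.
Largest gap = 304.565° ⇒ minimal covering band is its complement: 360° − 304.565° = 55.435°.
Band runs from -110.200° eastward to -54.765°.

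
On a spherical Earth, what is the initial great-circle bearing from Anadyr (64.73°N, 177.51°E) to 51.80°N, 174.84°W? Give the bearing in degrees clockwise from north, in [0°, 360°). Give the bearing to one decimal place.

159.4°

Δλ = -174.84 − 177.51 = -352.35°; wrapped into (−180°, 180°]: 7.65°.
θ = atan2( sin Δλ · cos φ₂ , cos φ₁ · sin φ₂ − sin φ₁ · cos φ₂ · cos Δλ )
  = atan2(0.08232, -0.21878) = 159.380° → normalised to [0°, 360°): 159.380°.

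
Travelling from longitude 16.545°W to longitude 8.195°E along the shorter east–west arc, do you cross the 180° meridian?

Signed shortest Δλ = ((8.195 − -16.545 + 180) mod 360) − 180 = 24.74°.
Going east by 24.74° from -16.545° reaches +8.195° without touching 180°.

No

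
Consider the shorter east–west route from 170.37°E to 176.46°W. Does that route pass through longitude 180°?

Yes

Naïve |-176.46 − 170.37| = 346.83° > 180°, so the shorter arc goes the other way round — across 180°.
Signed shortest Δλ = ((-176.46 − 170.37 + 180) mod 360) − 180 = 13.17°.
Going east by 13.17° from +170.37° passes through 180° before reaching -176.46°.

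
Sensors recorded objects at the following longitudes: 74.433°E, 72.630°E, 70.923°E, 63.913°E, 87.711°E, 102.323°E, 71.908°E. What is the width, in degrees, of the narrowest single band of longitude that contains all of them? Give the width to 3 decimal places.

Sort the longitudes: +63.913°, +70.923°, +71.908°, +72.630°, +74.433°, +87.711°, +102.323°.
Eastward gaps between consecutive values (wrapping around): 7.010°, 0.985°, 0.722°, 1.803°, 13.278°, 14.612°, 321.590°.
Largest gap = 321.590° ⇒ minimal covering band is its complement: 360° − 321.590° = 38.410°.
Band runs from +63.913° eastward to +102.323°.

38.410°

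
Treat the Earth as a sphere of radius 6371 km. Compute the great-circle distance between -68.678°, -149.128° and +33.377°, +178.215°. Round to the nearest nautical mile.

Δλ = 178.215 − -149.128 = 327.343°; wrapped into (−180°, 180°]: -32.657°.
Δφ = 33.377 − -68.678 = 102.055°.
a = sin²(Δφ/2) + cos φ₁ · cos φ₂ · sin²(Δλ/2) = 0.628425.
c = 2·atan2(√a, √(1−a)) = 1.83056 rad → d = 6371·c ≈ 11662.49 km ≈ 6297.24 nmi.

6297 nmi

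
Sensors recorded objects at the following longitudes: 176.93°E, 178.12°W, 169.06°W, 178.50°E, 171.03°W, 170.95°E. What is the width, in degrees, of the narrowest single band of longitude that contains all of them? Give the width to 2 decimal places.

Sort the longitudes: -178.12°, -171.03°, -169.06°, +170.95°, +176.93°, +178.50°.
Eastward gaps between consecutive values (wrapping around): 7.09°, 1.97°, 340.01°, 5.98°, 1.57°, 3.38°.
Largest gap = 340.01° ⇒ minimal covering band is its complement: 360° − 340.01° = 19.99°.
Band runs from +170.95° eastward to -169.06°, crossing the antimeridian.

19.99°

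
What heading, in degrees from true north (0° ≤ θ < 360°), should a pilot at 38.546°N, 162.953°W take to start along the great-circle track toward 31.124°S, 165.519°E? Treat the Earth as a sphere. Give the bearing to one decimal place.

Δλ = 165.519 − -162.953 = 328.472°; wrapped into (−180°, 180°]: -31.528°.
θ = atan2( sin Δλ · cos φ₂ , cos φ₁ · sin φ₂ − sin φ₁ · cos φ₂ · cos Δλ )
  = atan2(-0.44764, -0.85896) = -152.474° → normalised to [0°, 360°): 207.526°.

207.5°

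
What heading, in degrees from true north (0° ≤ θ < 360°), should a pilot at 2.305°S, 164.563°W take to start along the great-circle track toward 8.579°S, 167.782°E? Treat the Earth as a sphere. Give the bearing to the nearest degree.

256°

Δλ = 167.782 − -164.563 = 332.345°; wrapped into (−180°, 180°]: -27.655°.
θ = atan2( sin Δλ · cos φ₂ , cos φ₁ · sin φ₂ − sin φ₁ · cos φ₂ · cos Δλ )
  = atan2(-0.45895, -0.11383) = -103.929° → normalised to [0°, 360°): 256.071°.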